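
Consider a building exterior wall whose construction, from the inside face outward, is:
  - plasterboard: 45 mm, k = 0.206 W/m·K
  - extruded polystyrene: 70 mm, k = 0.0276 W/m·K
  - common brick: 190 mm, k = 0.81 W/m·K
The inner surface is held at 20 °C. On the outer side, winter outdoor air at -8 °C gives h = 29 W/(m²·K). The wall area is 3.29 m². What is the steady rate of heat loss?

Model the wall as resistances in series:
R_plasterboard = L/(kA) = 0.045/(0.206×3.29) = 0.0664 K/W
R_extruded polystyrene = L/(kA) = 0.07/(0.0276×3.29) = 0.7709 K/W
R_common brick = L/(kA) = 0.19/(0.81×3.29) = 0.0713 K/W
R_outer film = 1/(h_o·A) = 1/(29×3.29) = 0.01048 K/W
R_total = 0.9191 K/W
Q = ΔT / R_total = 28 / 0.9191

Q ≈ 30.5 W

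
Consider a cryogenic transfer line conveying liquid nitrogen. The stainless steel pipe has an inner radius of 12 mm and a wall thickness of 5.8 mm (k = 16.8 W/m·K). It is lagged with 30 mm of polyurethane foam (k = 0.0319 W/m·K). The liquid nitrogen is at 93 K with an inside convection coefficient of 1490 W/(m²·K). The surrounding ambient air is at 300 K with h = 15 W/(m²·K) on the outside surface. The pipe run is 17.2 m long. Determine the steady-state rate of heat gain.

Q ≈ 690 W

Cylindrical conduction, so R = ln(r₂/r₁)/(2πkL) per layer, in series:
R_inner film = 1/(h_i·2πr₁L) = 1/(1490×2π×0.012×17.2) = 5.175×10^-4 K/W
R_stainless steel pipe wall = ln(17.8/12)/(2π×16.8×17.2) = 2.172×10^-4 K/W
R_polyurethane foam = ln(47.8/17.8)/(2π×0.0319×17.2) = 0.2865 K/W
R_outer film = 1/(h_o·2πr_oL) = 1/(15×2π×0.0478×17.2) = 0.01291 K/W
R_total = 0.3002 K/W
Q = ΔT/R_total = 207/0.3002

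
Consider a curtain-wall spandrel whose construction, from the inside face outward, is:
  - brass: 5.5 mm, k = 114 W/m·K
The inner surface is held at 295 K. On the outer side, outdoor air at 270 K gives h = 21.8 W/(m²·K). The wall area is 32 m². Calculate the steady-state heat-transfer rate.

Model the wall as resistances in series:
R_brass = L/(kA) = 0.0055/(114×32) = 1.508×10^-6 K/W
R_outer film = 1/(h_o·A) = 1/(21.8×32) = 0.001433 K/W
R_total = 0.001435 K/W
Q = ΔT / R_total = 25 / 0.001435

Q ≈ 17400 W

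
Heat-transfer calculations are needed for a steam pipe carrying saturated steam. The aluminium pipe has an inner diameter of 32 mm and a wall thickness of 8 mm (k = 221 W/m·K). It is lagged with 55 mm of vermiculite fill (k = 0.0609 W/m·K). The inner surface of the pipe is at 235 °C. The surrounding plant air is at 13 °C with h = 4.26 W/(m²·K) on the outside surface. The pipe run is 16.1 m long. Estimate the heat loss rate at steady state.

Treating each annulus and film as a series resistance:
R_aluminium pipe wall = ln(24/16)/(2π×221×16.1) = 1.814×10^-5 K/W
R_vermiculite fill = ln(79/24)/(2π×0.0609×16.1) = 0.1934 K/W
R_outer film = 1/(h_o·2πr_oL) = 1/(4.26×2π×0.079×16.1) = 0.02937 K/W
R_total = 0.2228 K/W
Q = ΔT/R_total = 222/0.2228

Q ≈ 996 W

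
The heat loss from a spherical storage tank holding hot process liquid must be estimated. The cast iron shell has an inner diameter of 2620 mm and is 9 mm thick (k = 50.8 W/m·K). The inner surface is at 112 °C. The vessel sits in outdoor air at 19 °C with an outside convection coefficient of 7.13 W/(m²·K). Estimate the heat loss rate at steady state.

Q ≈ 14500 W

Radial (spherical) resistances in series:
R_cast iron shell = (1/1.31 − 1/1.319)/(4π×50.8) = 8.159×10^-6 K/W
R_outer film = 1/(h·4πr_o²) = 1/(7.13×4π×1.319²) = 0.006415 K/W
R_total = 0.006423 K/W
Q = ΔT/R_total = 93/0.006423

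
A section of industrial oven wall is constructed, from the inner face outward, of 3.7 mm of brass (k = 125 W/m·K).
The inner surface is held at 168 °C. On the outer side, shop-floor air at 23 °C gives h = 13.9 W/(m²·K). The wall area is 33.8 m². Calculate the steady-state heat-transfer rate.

Q ≈ 68100 W

Treating each layer as a thermal resistance in series:
R_brass = L/(kA) = 0.0037/(125×33.8) = 8.757×10^-7 K/W
R_outer film = 1/(h_o·A) = 1/(13.9×33.8) = 0.002128 K/W
R_total = 0.002129 K/W
Q = ΔT / R_total = 145 / 0.002129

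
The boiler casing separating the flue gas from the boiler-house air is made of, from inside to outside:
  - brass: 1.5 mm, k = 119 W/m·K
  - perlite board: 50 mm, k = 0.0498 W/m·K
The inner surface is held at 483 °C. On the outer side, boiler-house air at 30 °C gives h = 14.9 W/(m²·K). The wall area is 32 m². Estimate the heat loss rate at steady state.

Model the wall as resistances in series:
R_brass = L/(kA) = 0.0015/(119×32) = 3.939×10^-7 K/W
R_perlite board = L/(kA) = 0.05/(0.0498×32) = 0.03138 K/W
R_outer film = 1/(h_o·A) = 1/(14.9×32) = 0.002097 K/W
R_total = 0.03347 K/W
Q = ΔT / R_total = 453 / 0.03347

Q ≈ 13500 W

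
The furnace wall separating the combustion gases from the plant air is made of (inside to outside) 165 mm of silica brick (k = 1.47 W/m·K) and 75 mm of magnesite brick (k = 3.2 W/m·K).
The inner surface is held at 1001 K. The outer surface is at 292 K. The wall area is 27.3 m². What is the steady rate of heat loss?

Q ≈ 143000 W

Treating each layer as a thermal resistance in series:
R_silica brick = L/(kA) = 0.165/(1.47×27.3) = 0.004112 K/W
R_magnesite brick = L/(kA) = 0.075/(3.2×27.3) = 8.585×10^-4 K/W
R_total = 0.00497 K/W
Q = ΔT / R_total = 709 / 0.00497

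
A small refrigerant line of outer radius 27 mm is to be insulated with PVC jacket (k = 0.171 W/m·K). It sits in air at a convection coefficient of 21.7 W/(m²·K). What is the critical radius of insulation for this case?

r_cr ≈ 7.88 mm

For a cylinder r_cr = k/h = 0.171/21.7
r_cr = 7.88 mm; since the bare radius (27 mm) is above r_cr, any added insulation will reduce heat loss.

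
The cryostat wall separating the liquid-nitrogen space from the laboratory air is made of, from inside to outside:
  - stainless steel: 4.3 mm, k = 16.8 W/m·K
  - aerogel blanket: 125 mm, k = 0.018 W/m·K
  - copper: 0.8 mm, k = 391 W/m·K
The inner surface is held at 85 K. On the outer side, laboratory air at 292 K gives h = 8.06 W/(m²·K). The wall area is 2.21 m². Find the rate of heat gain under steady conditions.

Q ≈ 64.7 W

Series thermal resistances:
R_stainless steel = L/(kA) = 0.0043/(16.8×2.21) = 1.158×10^-4 K/W
R_aerogel blanket = L/(kA) = 0.125/(0.018×2.21) = 3.142 K/W
R_copper = L/(kA) = 0.0008/(391×2.21) = 9.258×10^-7 K/W
R_outer film = 1/(h_o·A) = 1/(8.06×2.21) = 0.05614 K/W
R_total = 3.199 K/W
Q = ΔT / R_total = 207 / 3.199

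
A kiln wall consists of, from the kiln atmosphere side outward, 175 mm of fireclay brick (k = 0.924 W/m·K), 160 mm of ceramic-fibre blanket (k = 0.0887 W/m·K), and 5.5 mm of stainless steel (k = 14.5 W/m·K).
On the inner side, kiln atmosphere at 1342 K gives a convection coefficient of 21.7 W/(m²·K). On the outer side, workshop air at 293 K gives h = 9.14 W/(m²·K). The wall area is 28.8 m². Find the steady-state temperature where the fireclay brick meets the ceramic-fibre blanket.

Series thermal resistances:
R_inner film = 1/(h_i·A) = 1/(21.7×28.8) = 0.0016 K/W
R_fireclay brick = L/(kA) = 0.175/(0.924×28.8) = 0.006576 K/W
R_ceramic-fibre blanket = L/(kA) = 0.16/(0.0887×28.8) = 0.06263 K/W
R_stainless steel = L/(kA) = 0.0055/(14.5×28.8) = 1.317×10^-5 K/W
R_outer film = 1/(h_o·A) = 1/(9.14×28.8) = 0.003799 K/W
R_total = 0.07462 K/W;  Q = ΔT/R_total = 1049/0.07462 = 14060 W
T_interface = T_inner − Q·ΣR(inner→interface) = 1342 − 14100×0.008176

T ≈ 1230 K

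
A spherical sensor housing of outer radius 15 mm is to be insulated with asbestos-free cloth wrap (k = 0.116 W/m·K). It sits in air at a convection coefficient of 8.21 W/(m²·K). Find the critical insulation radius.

r_cr ≈ 28.3 mm

For a sphere r_cr = 2k/h = 2×0.116/8.21
r_cr = 28.3 mm; since the bare radius (15 mm) is below r_cr, adding a thin layer of insulation will *increase* heat loss.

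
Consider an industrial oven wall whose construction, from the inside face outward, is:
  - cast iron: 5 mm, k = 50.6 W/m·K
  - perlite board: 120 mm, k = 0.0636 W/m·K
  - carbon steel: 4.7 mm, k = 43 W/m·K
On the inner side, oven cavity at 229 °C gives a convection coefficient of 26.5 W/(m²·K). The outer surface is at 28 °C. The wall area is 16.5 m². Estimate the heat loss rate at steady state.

Q ≈ 1720 W

Model the wall as resistances in series:
R_inner film = 1/(h_i·A) = 1/(26.5×16.5) = 0.002287 K/W
R_cast iron = L/(kA) = 0.005/(50.6×16.5) = 5.989×10^-6 K/W
R_perlite board = L/(kA) = 0.12/(0.0636×16.5) = 0.1144 K/W
R_carbon steel = L/(kA) = 0.0047/(43×16.5) = 6.624×10^-6 K/W
R_total = 0.1167 K/W
Q = ΔT / R_total = 201 / 0.1167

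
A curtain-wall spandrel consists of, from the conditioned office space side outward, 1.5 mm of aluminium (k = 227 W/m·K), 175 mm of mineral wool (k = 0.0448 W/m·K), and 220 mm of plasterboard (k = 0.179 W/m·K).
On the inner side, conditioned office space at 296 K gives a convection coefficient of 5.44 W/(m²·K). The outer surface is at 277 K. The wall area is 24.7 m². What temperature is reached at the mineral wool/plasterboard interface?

T ≈ 281 K

Using the resistance-network approach (series):
R_inner film = 1/(h_i·A) = 1/(5.44×24.7) = 0.007442 K/W
R_aluminium = L/(kA) = 0.0015/(227×24.7) = 2.675×10^-7 K/W
R_mineral wool = L/(kA) = 0.175/(0.0448×24.7) = 0.1581 K/W
R_plasterboard = L/(kA) = 0.22/(0.179×24.7) = 0.04976 K/W
R_total = 0.2153 K/W;  Q = ΔT/R_total = 19/0.2153 = 88.23 W
T_interface = T_inner − Q·ΣR(inner→interface) = 296 − 88.2×0.1656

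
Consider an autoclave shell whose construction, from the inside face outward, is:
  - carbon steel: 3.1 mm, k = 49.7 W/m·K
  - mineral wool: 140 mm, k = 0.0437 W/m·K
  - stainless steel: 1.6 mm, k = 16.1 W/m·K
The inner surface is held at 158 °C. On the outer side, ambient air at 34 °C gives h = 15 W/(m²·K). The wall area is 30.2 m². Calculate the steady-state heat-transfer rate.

Q ≈ 1150 W

Thermal resistances in series:
R_carbon steel = L/(kA) = 0.0031/(49.7×30.2) = 2.065×10^-6 K/W
R_mineral wool = L/(kA) = 0.14/(0.0437×30.2) = 0.1061 K/W
R_stainless steel = L/(kA) = 0.0016/(16.1×30.2) = 3.291×10^-6 K/W
R_outer film = 1/(h_o·A) = 1/(15×30.2) = 0.002208 K/W
R_total = 0.1083 K/W
Q = ΔT / R_total = 124 / 0.1083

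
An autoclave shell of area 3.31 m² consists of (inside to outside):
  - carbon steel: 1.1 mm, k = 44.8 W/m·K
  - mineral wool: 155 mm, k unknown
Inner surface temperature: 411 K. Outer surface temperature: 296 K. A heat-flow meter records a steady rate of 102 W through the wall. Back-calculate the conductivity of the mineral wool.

Series thermal resistances:
R_carbon steel = L/(kA) = 0.0011/(44.8×3.31) = 7.418×10^-6 K/W
Sum of known resistances R_other = 7.418×10^-6 K/W
Total R = ΔT/Q = 115/102 = 1.127 K/W
R_mineral wool = R_total − R_other = 1.127 K/W
k = L/(R·A) = 0.155/(1.127×3.31)

k ≈ 0.0415 W/(m·K)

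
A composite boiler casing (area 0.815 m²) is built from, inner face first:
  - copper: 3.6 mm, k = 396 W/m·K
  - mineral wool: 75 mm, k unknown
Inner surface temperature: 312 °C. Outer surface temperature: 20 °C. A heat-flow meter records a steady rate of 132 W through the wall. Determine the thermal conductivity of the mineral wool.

k ≈ 0.0416 W/(m·K)

Treating each layer as a thermal resistance in series:
R_copper = L/(kA) = 0.0036/(396×0.815) = 1.115×10^-5 K/W
Sum of known resistances R_other = 1.115×10^-5 K/W
Total R = ΔT/Q = 292/132 = 2.212 K/W
R_mineral wool = R_total − R_other = 2.212 K/W
k = L/(R·A) = 0.075/(2.212×0.815)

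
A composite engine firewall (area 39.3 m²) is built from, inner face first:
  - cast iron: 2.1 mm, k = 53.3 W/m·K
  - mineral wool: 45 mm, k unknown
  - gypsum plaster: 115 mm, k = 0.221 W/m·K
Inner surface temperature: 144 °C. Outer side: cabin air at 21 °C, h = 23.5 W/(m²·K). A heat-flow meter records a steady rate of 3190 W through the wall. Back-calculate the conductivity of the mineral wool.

Treating each layer as a thermal resistance in series:
R_cast iron = L/(kA) = 0.0021/(53.3×39.3) = 1.003×10^-6 K/W
R_gypsum plaster = L/(kA) = 0.115/(0.221×39.3) = 0.01324 K/W
R_outer film = 1/(h_o·A) = 1/(23.5×39.3) = 0.001083 K/W
Sum of known resistances R_other = 0.01432 K/W
Total R = ΔT/Q = 123/3190 = 0.03856 K/W
R_mineral wool = R_total − R_other = 0.02423 K/W
k = L/(R·A) = 0.045/(0.02423×39.3)

k ≈ 0.0473 W/(m·K)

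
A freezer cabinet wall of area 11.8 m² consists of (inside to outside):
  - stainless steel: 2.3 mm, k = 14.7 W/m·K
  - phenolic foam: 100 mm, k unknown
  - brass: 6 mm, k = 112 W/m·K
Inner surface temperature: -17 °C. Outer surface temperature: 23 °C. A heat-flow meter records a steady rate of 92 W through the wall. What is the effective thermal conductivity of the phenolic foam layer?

k ≈ 0.0195 W/(m·K)

Using the resistance-network approach (series):
R_stainless steel = L/(kA) = 0.0023/(14.7×11.8) = 1.326×10^-5 K/W
R_brass = L/(kA) = 0.006/(112×11.8) = 4.54×10^-6 K/W
Sum of known resistances R_other = 1.78×10^-5 K/W
Total R = ΔT/Q = 40/92 = 0.4348 K/W
R_phenolic foam = R_total − R_other = 0.4348 K/W
k = L/(R·A) = 0.1/(0.4348×11.8)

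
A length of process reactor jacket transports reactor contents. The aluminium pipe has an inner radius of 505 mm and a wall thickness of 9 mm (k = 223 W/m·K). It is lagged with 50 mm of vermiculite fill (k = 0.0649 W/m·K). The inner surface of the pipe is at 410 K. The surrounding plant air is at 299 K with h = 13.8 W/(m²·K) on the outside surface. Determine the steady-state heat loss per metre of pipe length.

q′ ≈ 447 W/m

Per-layer cylindrical resistances, series-summed:
R_aluminium pipe wall = ln(514/505)/(2π×223×1) = 1.261×10^-5 K/W
R_vermiculite fill = ln(564/514)/(2π×0.0649×1) = 0.2277 K/W
R_outer film = 1/(h_o·2πr_oL) = 1/(13.8×2π×0.564×1) = 0.02045 K/W
R_total = 0.2481 K/W
Q = ΔT/R_total = 111/0.2481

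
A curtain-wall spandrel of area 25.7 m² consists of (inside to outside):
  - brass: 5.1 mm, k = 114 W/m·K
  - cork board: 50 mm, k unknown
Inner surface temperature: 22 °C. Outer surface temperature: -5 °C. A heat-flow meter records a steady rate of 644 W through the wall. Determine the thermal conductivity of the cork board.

Thermal resistances in series:
R_brass = L/(kA) = 0.0051/(114×25.7) = 1.741×10^-6 K/W
Sum of known resistances R_other = 1.741×10^-6 K/W
Total R = ΔT/Q = 27/644 = 0.04193 K/W
R_cork board = R_total − R_other = 0.04192 K/W
k = L/(R·A) = 0.05/(0.04192×25.7)

k ≈ 0.0464 W/(m·K)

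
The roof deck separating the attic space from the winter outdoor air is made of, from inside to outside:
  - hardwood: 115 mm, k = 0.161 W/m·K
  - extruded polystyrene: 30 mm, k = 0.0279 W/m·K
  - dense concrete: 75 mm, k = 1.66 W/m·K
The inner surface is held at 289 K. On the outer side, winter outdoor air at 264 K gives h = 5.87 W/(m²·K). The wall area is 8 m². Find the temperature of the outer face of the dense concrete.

T ≈ 266 K

Series thermal resistances:
R_hardwood = L/(kA) = 0.115/(0.161×8) = 0.08929 K/W
R_extruded polystyrene = L/(kA) = 0.03/(0.0279×8) = 0.1344 K/W
R_dense concrete = L/(kA) = 0.075/(1.66×8) = 0.005648 K/W
R_outer film = 1/(h_o·A) = 1/(5.87×8) = 0.02129 K/W
R_total = 0.2506 K/W;  Q = ΔT/R_total = 25/0.2506 = 99.75 W
T_interface = T_inner − Q·ΣR(inner→interface) = 289 − 99.7×0.2293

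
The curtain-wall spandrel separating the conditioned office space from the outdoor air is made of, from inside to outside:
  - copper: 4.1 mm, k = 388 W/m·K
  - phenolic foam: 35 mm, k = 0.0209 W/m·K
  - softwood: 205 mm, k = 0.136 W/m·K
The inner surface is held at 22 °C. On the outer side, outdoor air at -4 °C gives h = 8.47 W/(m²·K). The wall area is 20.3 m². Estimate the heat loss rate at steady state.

Treating each layer as a thermal resistance in series:
R_copper = L/(kA) = 0.0041/(388×20.3) = 5.205×10^-7 K/W
R_phenolic foam = L/(kA) = 0.035/(0.0209×20.3) = 0.08249 K/W
R_softwood = L/(kA) = 0.205/(0.136×20.3) = 0.07425 K/W
R_outer film = 1/(h_o·A) = 1/(8.47×20.3) = 0.005816 K/W
R_total = 0.1626 K/W
Q = ΔT / R_total = 26 / 0.1626

Q ≈ 160 W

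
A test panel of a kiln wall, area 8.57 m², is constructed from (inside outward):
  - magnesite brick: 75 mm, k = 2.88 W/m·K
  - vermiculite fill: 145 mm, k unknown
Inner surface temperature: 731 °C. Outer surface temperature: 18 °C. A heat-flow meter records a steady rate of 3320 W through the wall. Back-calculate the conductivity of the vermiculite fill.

k ≈ 0.0799 W/(m·K)

Thermal resistances in series:
R_magnesite brick = L/(kA) = 0.075/(2.88×8.57) = 0.003039 K/W
Sum of known resistances R_other = 0.003039 K/W
Total R = ΔT/Q = 713/3320 = 0.2148 K/W
R_vermiculite fill = R_total − R_other = 0.2117 K/W
k = L/(R·A) = 0.145/(0.2117×8.57)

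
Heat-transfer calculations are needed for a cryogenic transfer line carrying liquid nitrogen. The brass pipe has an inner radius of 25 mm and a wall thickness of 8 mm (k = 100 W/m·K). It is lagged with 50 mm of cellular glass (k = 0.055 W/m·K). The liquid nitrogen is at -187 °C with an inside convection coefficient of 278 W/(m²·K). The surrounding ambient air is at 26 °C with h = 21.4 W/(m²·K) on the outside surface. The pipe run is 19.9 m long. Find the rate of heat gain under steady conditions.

Q ≈ 1520 W

For a radial system each layer contributes R = ln(r_out/r_in)/(2πkL); films add R = 1/(hA).
R_inner film = 1/(h_i·2πr₁L) = 1/(278×2π×0.025×19.9) = 0.001151 K/W
R_brass pipe wall = ln(33/25)/(2π×100×19.9) = 2.22×10^-5 K/W
R_cellular glass = ln(83/33)/(2π×0.055×19.9) = 0.1341 K/W
R_outer film = 1/(h_o·2πr_oL) = 1/(21.4×2π×0.083×19.9) = 0.004503 K/W
R_total = 0.1398 K/W
Q = ΔT/R_total = 213/0.1398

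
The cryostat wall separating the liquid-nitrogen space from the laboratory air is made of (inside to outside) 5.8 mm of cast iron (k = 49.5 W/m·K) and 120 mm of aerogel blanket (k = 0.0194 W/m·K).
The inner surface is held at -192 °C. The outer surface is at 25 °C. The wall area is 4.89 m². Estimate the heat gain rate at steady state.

Q ≈ 172 W

Series thermal resistances:
R_cast iron = L/(kA) = 0.0058/(49.5×4.89) = 2.396×10^-5 K/W
R_aerogel blanket = L/(kA) = 0.12/(0.0194×4.89) = 1.265 K/W
R_total = 1.265 K/W
Q = ΔT / R_total = 217 / 1.265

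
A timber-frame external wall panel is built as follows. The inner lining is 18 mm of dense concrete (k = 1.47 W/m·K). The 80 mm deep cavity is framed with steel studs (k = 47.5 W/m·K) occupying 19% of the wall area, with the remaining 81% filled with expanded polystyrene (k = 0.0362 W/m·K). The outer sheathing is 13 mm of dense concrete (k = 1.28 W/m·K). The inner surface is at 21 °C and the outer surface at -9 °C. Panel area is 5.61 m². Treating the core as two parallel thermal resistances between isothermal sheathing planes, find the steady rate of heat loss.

Q ≈ 5390 W

Sheathing layers in series; stud and cavity paths in parallel between them.
R_inner = 0.018/(1.47×5.61) = 0.002183 K/W
R_stud  = 0.08/(47.5×0.19×5.61) = 0.00158 K/W
R_cav   = 0.08/(0.0362×0.81×5.61) = 0.4863 K/W
1/R_core = 1/R_stud + 1/R_cav → R_core = 0.001575 K/W
R_outer = 0.013/(1.28×5.61) = 0.00181 K/W
R_total = 0.005568 K/W
Q = ΔT/R_total = 30/0.005568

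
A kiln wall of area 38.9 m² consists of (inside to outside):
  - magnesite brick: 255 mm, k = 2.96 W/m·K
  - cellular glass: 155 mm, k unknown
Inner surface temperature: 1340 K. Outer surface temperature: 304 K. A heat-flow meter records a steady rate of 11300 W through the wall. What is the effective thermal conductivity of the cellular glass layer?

k ≈ 0.0445 W/(m·K)

Model the wall as resistances in series:
R_magnesite brick = L/(kA) = 0.255/(2.96×38.9) = 0.002215 K/W
Sum of known resistances R_other = 0.002215 K/W
Total R = ΔT/Q = 1036/11300 = 0.09168 K/W
R_cellular glass = R_total − R_other = 0.08947 K/W
k = L/(R·A) = 0.155/(0.08947×38.9)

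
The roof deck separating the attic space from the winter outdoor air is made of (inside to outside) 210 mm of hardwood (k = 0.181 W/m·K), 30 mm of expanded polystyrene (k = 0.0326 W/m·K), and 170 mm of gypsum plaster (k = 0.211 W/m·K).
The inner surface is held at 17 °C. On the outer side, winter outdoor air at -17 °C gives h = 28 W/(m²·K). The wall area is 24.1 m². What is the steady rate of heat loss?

Q ≈ 280 W

Series thermal resistances:
R_hardwood = L/(kA) = 0.21/(0.181×24.1) = 0.04814 K/W
R_expanded polystyrene = L/(kA) = 0.03/(0.0326×24.1) = 0.03818 K/W
R_gypsum plaster = L/(kA) = 0.17/(0.211×24.1) = 0.03343 K/W
R_outer film = 1/(h_o·A) = 1/(28×24.1) = 0.001482 K/W
R_total = 0.1212 K/W
Q = ΔT / R_total = 34 / 0.1212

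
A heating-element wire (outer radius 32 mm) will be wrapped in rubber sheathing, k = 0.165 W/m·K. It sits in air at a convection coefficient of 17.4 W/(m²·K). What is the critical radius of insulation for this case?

r_cr ≈ 9.48 mm

For a cylinder r_cr = k/h = 0.165/17.4
r_cr = 9.48 mm; since the bare radius (32 mm) is above r_cr, any added insulation will reduce heat loss.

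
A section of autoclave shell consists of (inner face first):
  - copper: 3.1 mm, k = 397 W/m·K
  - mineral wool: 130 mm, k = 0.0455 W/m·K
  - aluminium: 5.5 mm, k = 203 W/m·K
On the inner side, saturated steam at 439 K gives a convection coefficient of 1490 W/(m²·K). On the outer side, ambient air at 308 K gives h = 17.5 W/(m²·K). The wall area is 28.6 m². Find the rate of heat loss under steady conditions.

Q ≈ 1290 W

Series thermal resistances:
R_inner film = 1/(h_i·A) = 1/(1490×28.6) = 2.347×10^-5 K/W
R_copper = L/(kA) = 0.0031/(397×28.6) = 2.73×10^-7 K/W
R_mineral wool = L/(kA) = 0.13/(0.0455×28.6) = 0.0999 K/W
R_aluminium = L/(kA) = 0.0055/(203×28.6) = 9.473×10^-7 K/W
R_outer film = 1/(h_o·A) = 1/(17.5×28.6) = 0.001998 K/W
R_total = 0.1019 K/W
Q = ΔT / R_total = 131 / 0.1019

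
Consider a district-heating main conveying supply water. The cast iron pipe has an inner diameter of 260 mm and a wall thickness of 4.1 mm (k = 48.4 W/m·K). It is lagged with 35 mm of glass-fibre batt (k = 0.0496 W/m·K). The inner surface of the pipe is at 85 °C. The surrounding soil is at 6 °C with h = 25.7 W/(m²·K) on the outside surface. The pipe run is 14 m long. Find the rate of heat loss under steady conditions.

Q ≈ 1420 W

For a radial system each layer contributes R = ln(r_out/r_in)/(2πkL); films add R = 1/(hA).
R_cast iron pipe wall = ln(134.1/130)/(2π×48.4×14) = 7.293×10^-6 K/W
R_glass-fibre batt = ln(169.1/134.1)/(2π×0.0496×14) = 0.05315 K/W
R_outer film = 1/(h_o·2πr_oL) = 1/(25.7×2π×0.1691×14) = 0.002616 K/W
R_total = 0.05578 K/W
Q = ΔT/R_total = 79/0.05578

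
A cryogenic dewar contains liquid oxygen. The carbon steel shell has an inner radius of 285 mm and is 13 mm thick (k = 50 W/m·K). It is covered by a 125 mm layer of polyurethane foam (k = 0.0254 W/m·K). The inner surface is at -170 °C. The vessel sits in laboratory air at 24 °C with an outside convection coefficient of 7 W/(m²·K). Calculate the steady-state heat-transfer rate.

Q ≈ 61.2 W

Radial (spherical) resistances in series:
R_carbon steel shell = (1/0.285 − 1/0.298)/(4π×50) = 2.436×10^-4 K/W
R_polyurethane foam = (1/0.298 − 1/0.423)/(4π×0.0254) = 3.107 K/W
R_outer film = 1/(h·4πr_o²) = 1/(7×4π×0.423²) = 0.06353 K/W
R_total = 3.171 K/W
Q = ΔT/R_total = 194/3.171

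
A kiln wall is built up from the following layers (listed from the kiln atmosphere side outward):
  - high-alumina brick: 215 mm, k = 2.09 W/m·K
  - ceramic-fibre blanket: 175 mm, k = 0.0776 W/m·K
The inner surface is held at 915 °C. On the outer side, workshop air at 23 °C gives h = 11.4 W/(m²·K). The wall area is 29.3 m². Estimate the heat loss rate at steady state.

Q ≈ 10700 W

Thermal resistances in series:
R_high-alumina brick = L/(kA) = 0.215/(2.09×29.3) = 0.003511 K/W
R_ceramic-fibre blanket = L/(kA) = 0.175/(0.0776×29.3) = 0.07697 K/W
R_outer film = 1/(h_o·A) = 1/(11.4×29.3) = 0.002994 K/W
R_total = 0.08347 K/W
Q = ΔT / R_total = 892 / 0.08347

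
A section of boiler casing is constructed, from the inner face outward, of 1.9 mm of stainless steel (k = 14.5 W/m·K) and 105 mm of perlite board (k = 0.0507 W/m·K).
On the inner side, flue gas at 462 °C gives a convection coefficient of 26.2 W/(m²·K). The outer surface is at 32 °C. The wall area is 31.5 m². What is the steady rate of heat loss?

Q ≈ 6420 W

Model the wall as resistances in series:
R_inner film = 1/(h_i·A) = 1/(26.2×31.5) = 0.001212 K/W
R_stainless steel = L/(kA) = 0.0019/(14.5×31.5) = 4.16×10^-6 K/W
R_perlite board = L/(kA) = 0.105/(0.0507×31.5) = 0.06575 K/W
R_total = 0.06696 K/W
Q = ΔT / R_total = 430 / 0.06696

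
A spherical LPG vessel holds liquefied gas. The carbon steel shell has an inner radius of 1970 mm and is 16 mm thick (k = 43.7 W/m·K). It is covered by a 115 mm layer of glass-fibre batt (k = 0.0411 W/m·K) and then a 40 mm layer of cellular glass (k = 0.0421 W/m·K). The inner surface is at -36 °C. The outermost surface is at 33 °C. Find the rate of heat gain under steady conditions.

Q ≈ 983 W

For a spherical shell R = (1/r₁ − 1/r₂)/(4πk); film R = 1/(h·4πr²). In series:
R_carbon steel shell = (1/1.97 − 1/1.986)/(4π×43.7) = 7.447×10^-6 K/W
R_glass-fibre batt = (1/1.986 − 1/2.101)/(4π×0.0411) = 0.05336 K/W
R_cellular glass = (1/2.101 − 1/2.141)/(4π×0.0421) = 0.01681 K/W
R_total = 0.07018 K/W
Q = ΔT/R_total = 69/0.07018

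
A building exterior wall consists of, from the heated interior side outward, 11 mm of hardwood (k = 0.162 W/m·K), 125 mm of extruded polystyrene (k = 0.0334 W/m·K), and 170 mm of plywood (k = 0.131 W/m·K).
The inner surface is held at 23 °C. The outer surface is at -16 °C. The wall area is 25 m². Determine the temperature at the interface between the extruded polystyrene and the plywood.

Treating each layer as a thermal resistance in series:
R_hardwood = L/(kA) = 0.011/(0.162×25) = 0.002716 K/W
R_extruded polystyrene = L/(kA) = 0.125/(0.0334×25) = 0.1497 K/W
R_plywood = L/(kA) = 0.17/(0.131×25) = 0.05191 K/W
R_total = 0.2043 K/W;  Q = ΔT/R_total = 39/0.2043 = 190.9 W
T_interface = T_inner − Q·ΣR(inner→interface) = 23 − 191×0.1524

T ≈ -6.09 °C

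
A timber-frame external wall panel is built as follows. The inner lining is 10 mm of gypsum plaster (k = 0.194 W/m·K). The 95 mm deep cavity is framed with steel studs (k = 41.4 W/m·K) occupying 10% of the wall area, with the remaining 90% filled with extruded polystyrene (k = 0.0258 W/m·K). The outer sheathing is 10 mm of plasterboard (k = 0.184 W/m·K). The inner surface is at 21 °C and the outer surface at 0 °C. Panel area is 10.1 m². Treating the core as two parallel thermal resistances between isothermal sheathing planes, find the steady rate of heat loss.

Q ≈ 1650 W

Sheathing layers in series; stud and cavity paths in parallel between them.
R_inner = 0.01/(0.194×10.1) = 0.005104 K/W
R_stud  = 0.095/(41.4×0.1×10.1) = 0.002272 K/W
R_cav   = 0.095/(0.0258×0.9×10.1) = 0.4051 K/W
1/R_core = 1/R_stud + 1/R_cav → R_core = 0.002259 K/W
R_outer = 0.01/(0.184×10.1) = 0.005381 K/W
R_total = 0.01274 K/W
Q = ΔT/R_total = 21/0.01274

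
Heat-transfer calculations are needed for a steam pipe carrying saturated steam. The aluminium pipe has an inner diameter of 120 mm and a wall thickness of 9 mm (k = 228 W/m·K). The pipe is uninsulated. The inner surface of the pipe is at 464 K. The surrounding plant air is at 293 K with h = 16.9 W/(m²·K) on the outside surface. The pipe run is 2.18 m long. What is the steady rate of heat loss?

Per-layer cylindrical resistances, series-summed:
R_aluminium pipe wall = ln(69/60)/(2π×228×2.18) = 4.475×10^-5 K/W
R_outer film = 1/(h_o·2πr_oL) = 1/(16.9×2π×0.069×2.18) = 0.06261 K/W
R_total = 0.06265 K/W
Q = ΔT/R_total = 171/0.06265

Q ≈ 2730 W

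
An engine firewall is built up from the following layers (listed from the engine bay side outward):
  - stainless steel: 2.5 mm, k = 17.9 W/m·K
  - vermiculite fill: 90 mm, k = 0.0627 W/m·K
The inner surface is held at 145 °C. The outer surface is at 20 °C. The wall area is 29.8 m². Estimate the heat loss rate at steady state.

Q ≈ 2590 W

Model the wall as resistances in series:
R_stainless steel = L/(kA) = 0.0025/(17.9×29.8) = 4.687×10^-6 K/W
R_vermiculite fill = L/(kA) = 0.09/(0.0627×29.8) = 0.04817 K/W
R_total = 0.04817 K/W
Q = ΔT / R_total = 125 / 0.04817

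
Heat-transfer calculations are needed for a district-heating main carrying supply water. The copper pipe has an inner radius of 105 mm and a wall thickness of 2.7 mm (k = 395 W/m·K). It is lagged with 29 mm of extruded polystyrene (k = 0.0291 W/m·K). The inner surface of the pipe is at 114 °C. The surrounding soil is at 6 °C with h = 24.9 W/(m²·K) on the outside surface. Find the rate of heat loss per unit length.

q′ ≈ 79.9 W/m

Treating each annulus and film as a series resistance:
R_copper pipe wall = ln(107.7/105)/(2π×395×1) = 1.023×10^-5 K/W
R_extruded polystyrene = ln(136.7/107.7)/(2π×0.0291×1) = 1.304 K/W
R_outer film = 1/(h_o·2πr_oL) = 1/(24.9×2π×0.1367×1) = 0.04676 K/W
R_total = 1.351 K/W
Q = ΔT/R_total = 108/1.351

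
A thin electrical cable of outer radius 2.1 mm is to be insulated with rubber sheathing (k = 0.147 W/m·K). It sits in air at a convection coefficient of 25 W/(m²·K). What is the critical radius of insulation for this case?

For a cylinder r_cr = k/h = 0.147/25
r_cr = 5.88 mm; since the bare radius (2.1 mm) is below r_cr, adding a thin layer of insulation will *increase* heat loss.

r_cr ≈ 5.88 mm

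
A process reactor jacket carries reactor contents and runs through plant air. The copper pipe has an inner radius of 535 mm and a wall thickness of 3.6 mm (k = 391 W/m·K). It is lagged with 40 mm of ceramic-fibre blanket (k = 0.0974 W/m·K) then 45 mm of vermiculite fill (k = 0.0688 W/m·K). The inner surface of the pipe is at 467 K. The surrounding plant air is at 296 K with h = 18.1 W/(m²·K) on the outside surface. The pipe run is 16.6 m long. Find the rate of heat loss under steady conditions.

Q ≈ 9320 W

For a radial system each layer contributes R = ln(r_out/r_in)/(2πkL); films add R = 1/(hA).
R_copper pipe wall = ln(538.6/535)/(2π×391×16.6) = 1.644×10^-7 K/W
R_ceramic-fibre blanket = ln(578.6/538.6)/(2π×0.0974×16.6) = 0.007052 K/W
R_vermiculite fill = ln(623.6/578.6)/(2π×0.0688×16.6) = 0.01044 K/W
R_outer film = 1/(h_o·2πr_oL) = 1/(18.1×2π×0.6236×16.6) = 8.494×10^-4 K/W
R_total = 0.01834 K/W
Q = ΔT/R_total = 171/0.01834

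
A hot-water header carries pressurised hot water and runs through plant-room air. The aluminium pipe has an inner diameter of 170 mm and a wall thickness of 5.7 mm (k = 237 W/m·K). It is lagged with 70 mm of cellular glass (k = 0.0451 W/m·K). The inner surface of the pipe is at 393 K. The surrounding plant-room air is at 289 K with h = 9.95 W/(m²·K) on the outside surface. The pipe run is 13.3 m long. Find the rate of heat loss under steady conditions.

Per-layer cylindrical resistances, series-summed:
R_aluminium pipe wall = ln(90.7/85)/(2π×237×13.3) = 3.277×10^-6 K/W
R_cellular glass = ln(160.7/90.7)/(2π×0.0451×13.3) = 0.1518 K/W
R_outer film = 1/(h_o·2πr_oL) = 1/(9.95×2π×0.1607×13.3) = 0.007484 K/W
R_total = 0.1593 K/W
Q = ΔT/R_total = 104/0.1593

Q ≈ 653 W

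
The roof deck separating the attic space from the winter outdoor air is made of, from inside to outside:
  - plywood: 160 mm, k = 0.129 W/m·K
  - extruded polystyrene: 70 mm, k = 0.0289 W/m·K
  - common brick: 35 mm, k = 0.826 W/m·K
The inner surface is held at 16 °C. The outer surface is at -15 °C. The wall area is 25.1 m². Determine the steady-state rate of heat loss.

Q ≈ 210 W

Series thermal resistances:
R_plywood = L/(kA) = 0.16/(0.129×25.1) = 0.04941 K/W
R_extruded polystyrene = L/(kA) = 0.07/(0.0289×25.1) = 0.0965 K/W
R_common brick = L/(kA) = 0.035/(0.826×25.1) = 0.001688 K/W
R_total = 0.1476 K/W
Q = ΔT / R_total = 31 / 0.1476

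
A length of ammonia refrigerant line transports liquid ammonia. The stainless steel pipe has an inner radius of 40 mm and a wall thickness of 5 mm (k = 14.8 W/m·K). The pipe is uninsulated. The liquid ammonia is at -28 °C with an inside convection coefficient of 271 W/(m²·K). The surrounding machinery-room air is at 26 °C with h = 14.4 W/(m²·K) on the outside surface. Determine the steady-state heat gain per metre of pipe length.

q′ ≈ 206 W/m

Per-layer cylindrical resistances, series-summed:
R_inner film = 1/(h_i·2πr₁L) = 1/(271×2π×0.04×1) = 0.01468 K/W
R_stainless steel pipe wall = ln(45/40)/(2π×14.8×1) = 0.001267 K/W
R_outer film = 1/(h_o·2πr_oL) = 1/(14.4×2π×0.045×1) = 0.2456 K/W
R_total = 0.2616 K/W
Q = ΔT/R_total = 54/0.2616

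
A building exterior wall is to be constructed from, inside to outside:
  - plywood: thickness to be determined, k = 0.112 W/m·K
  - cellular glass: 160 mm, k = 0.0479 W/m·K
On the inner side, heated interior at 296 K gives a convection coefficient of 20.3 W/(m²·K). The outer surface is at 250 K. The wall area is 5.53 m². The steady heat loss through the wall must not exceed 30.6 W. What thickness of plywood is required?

Treating each layer as a thermal resistance in series:
R_inner film = 1/(h_i·A) = 1/(20.3×5.53) = 0.008908 K/W
R_cellular glass = L/(kA) = 0.16/(0.0479×5.53) = 0.604 K/W
Sum of the known resistances R_other = 0.6129 K/W
Required total resistance R_tot = ΔT/Q_allow = 46/30.6 = 1.503 K/W
R_plywood = R_tot − R_other = 0.8903 K/W
L = R·k·A = 0.8903×0.112×5.53

L ≈ 551 mm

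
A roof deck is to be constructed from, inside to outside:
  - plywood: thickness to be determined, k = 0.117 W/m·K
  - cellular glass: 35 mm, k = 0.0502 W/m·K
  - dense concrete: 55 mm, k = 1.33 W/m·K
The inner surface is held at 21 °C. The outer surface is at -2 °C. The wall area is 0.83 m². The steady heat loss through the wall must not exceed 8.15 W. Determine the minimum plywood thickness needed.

Model the wall as resistances in series:
R_cellular glass = L/(kA) = 0.035/(0.0502×0.83) = 0.84 K/W
R_dense concrete = L/(kA) = 0.055/(1.33×0.83) = 0.04982 K/W
Sum of the known resistances R_other = 0.8898 K/W
Required total resistance R_tot = ΔT/Q_allow = 23/8.15 = 2.822 K/W
R_plywood = R_tot − R_other = 1.932 K/W
L = R·k·A = 1.932×0.117×0.83

L ≈ 188 mm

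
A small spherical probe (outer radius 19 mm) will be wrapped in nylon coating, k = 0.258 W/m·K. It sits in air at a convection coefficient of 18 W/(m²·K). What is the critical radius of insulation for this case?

For a sphere r_cr = 2k/h = 2×0.258/18
r_cr = 28.7 mm; since the bare radius (19 mm) is below r_cr, adding a thin layer of insulation will *increase* heat loss.

r_cr ≈ 28.7 mm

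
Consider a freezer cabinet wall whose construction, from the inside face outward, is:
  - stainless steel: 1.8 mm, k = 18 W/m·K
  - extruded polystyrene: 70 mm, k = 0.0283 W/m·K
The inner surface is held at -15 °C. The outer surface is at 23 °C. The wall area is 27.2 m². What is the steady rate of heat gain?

Q ≈ 418 W

Thermal resistances in series:
R_stainless steel = L/(kA) = 0.0018/(18×27.2) = 3.676×10^-6 K/W
R_extruded polystyrene = L/(kA) = 0.07/(0.0283×27.2) = 0.09094 K/W
R_total = 0.09094 K/W
Q = ΔT / R_total = 38 / 0.09094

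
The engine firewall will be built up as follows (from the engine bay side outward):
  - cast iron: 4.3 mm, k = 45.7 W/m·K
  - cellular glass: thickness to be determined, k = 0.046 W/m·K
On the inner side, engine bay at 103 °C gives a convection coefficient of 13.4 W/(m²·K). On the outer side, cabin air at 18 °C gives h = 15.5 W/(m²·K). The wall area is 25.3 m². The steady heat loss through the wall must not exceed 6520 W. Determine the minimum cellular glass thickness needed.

Thermal resistances in series:
R_inner film = 1/(h_i·A) = 1/(13.4×25.3) = 0.00295 K/W
R_cast iron = L/(kA) = 0.0043/(45.7×25.3) = 3.719×10^-6 K/W
R_outer film = 1/(h_o·A) = 1/(15.5×25.3) = 0.00255 K/W
Sum of the known resistances R_other = 0.005503 K/W
Required total resistance R_tot = ΔT/Q_allow = 85/6520 = 0.01304 K/W
R_cellular glass = R_tot − R_other = 0.007533 K/W
L = R·k·A = 0.007533×0.046×25.3

L ≈ 8.77 mm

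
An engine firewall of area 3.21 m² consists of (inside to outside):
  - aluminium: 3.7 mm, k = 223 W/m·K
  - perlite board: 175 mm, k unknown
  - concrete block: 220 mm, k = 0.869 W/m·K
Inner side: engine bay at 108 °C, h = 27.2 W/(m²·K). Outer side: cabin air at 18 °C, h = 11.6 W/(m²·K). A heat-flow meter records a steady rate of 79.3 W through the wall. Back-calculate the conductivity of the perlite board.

Thermal resistances in series:
R_inner film = 1/(h_i·A) = 1/(27.2×3.21) = 0.01145 K/W
R_aluminium = L/(kA) = 0.0037/(223×3.21) = 5.169×10^-6 K/W
R_concrete block = L/(kA) = 0.22/(0.869×3.21) = 0.07887 K/W
R_outer film = 1/(h_o·A) = 1/(11.6×3.21) = 0.02686 K/W
Sum of known resistances R_other = 0.1172 K/W
Total R = ΔT/Q = 90/79.3 = 1.135 K/W
R_perlite board = R_total − R_other = 1.018 K/W
k = L/(R·A) = 0.175/(1.018×3.21)

k ≈ 0.0536 W/(m·K)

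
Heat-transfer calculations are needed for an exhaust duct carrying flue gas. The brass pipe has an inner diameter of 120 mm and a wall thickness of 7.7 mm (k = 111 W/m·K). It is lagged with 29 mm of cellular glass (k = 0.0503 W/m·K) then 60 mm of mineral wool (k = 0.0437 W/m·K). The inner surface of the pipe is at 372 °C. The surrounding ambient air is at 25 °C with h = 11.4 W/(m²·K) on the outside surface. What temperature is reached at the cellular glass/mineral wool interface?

T ≈ 240 °C

Radial resistances (cylindrical: R_cond = ln(r_o/r_i)/(2πkL), R_conv = 1/(h·2πrL)):
R_brass pipe wall = ln(67.7/60)/(2π×111×1) = 1.731×10^-4 K/W
R_cellular glass = ln(96.7/67.7)/(2π×0.0503×1) = 1.128 K/W
R_mineral wool = ln(156.7/96.7)/(2π×0.0437×1) = 1.758 K/W
R_outer film = 1/(h_o·2πr_oL) = 1/(11.4×2π×0.1567×1) = 0.08909 K/W
R_total = 2.975 K/W
Q = ΔT/R_total = 347/2.975
Q = 117 W/m
T_interface = T_inner − Q·ΣR(inner→interface) = 372 − 117×1.128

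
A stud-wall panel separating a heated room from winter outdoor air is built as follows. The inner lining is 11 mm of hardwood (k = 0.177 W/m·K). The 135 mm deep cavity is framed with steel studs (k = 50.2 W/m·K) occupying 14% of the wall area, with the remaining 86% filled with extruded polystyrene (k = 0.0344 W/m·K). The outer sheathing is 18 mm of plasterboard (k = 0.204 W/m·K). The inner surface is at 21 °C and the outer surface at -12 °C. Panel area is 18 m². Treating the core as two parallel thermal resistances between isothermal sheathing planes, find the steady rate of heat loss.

Sheathing layers in series; stud and cavity paths in parallel between them.
R_inner = 0.011/(0.177×18) = 0.003453 K/W
R_stud  = 0.135/(50.2×0.14×18) = 0.001067 K/W
R_cav   = 0.135/(0.0344×0.86×18) = 0.2535 K/W
1/R_core = 1/R_stud + 1/R_cav → R_core = 0.001063 K/W
R_outer = 0.018/(0.204×18) = 0.004902 K/W
R_total = 0.009417 K/W
Q = ΔT/R_total = 33/0.009417

Q ≈ 3500 W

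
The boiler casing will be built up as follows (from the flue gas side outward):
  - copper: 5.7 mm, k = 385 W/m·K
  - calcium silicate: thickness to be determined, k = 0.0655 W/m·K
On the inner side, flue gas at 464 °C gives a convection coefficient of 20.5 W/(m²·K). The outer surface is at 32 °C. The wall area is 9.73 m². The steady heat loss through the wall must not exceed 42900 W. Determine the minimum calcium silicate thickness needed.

Using the resistance-network approach (series):
R_inner film = 1/(h_i·A) = 1/(20.5×9.73) = 0.005013 K/W
R_copper = L/(kA) = 0.0057/(385×9.73) = 1.522×10^-6 K/W
Sum of the known resistances R_other = 0.005015 K/W
Required total resistance R_tot = ΔT/Q_allow = 432/42900 = 0.01007 K/W
R_calcium silicate = R_tot − R_other = 0.005055 K/W
L = R·k·A = 0.005055×0.0655×9.73

L ≈ 3.22 mm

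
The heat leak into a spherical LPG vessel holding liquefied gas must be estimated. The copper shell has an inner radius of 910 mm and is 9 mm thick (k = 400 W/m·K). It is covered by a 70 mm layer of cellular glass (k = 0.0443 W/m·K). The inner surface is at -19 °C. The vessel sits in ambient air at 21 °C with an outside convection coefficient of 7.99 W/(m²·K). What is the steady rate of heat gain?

Each spherical layer contributes R = (1/r_i − 1/r_o)/(4πk):
R_copper shell = (1/0.91 − 1/0.919)/(4π×400) = 2.141×10^-6 K/W
R_cellular glass = (1/0.919 − 1/0.989)/(4π×0.0443) = 0.1383 K/W
R_outer film = 1/(h·4πr_o²) = 1/(7.99×4π×0.989²) = 0.01018 K/W
R_total = 0.1485 K/W
Q = ΔT/R_total = 40/0.1485

Q ≈ 269 W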